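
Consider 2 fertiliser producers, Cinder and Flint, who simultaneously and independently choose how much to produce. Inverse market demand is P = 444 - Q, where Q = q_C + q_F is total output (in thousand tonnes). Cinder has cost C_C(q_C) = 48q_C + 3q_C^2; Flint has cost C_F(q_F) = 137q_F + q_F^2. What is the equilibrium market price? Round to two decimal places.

Cinder's profit: π_C = (444 - Q)q_C - (48q_C + 3q_C²). Setting ∂π_C/∂q_C = 0: 396 - 8q_C - (q_F) = 0.
Flint's first-order condition: 307 - 4q_F - (q_C) = 0.
Rearranging gives the reaction functions q_C = (396 - q_F)/8 and q_F = (307 - q_C)/4.
Substituting one into the other gives q_C = 1277/31 and q_F = 66.4516.
Total output Q = 107.6452, so price P = 444 - 107.6452 = 336.3548.

336.35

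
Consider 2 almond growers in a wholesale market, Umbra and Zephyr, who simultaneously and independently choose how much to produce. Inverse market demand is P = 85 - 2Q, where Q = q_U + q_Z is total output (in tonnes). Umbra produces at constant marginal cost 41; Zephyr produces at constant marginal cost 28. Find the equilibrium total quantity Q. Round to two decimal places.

16.83

Umbra's profit: π_U = (85 - 2Q)q_U - (41q_U). Setting ∂π_U/∂q_U = 0: 44 - 4q_U - 2(q_Z) = 0.
Zephyr's first-order condition: 57 - 4q_Z - 2(q_U) = 0.
So q_U = (44 - 2q_Z)/4 and q_Z = (57 - 2q_U)/4.
Substituting one into the other gives q_U = 31/6 and q_Z = 35/3.
Total output Q = 31/6 + 35/3 = 101/6.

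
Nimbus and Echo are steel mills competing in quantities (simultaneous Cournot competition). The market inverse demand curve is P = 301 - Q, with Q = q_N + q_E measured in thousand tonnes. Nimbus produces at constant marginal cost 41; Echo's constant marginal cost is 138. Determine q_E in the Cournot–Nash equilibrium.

Nimbus's profit: π_N = (301 - Q)q_N - (41q_N). Setting ∂π_N/∂q_N = 0: 260 - 2q_N - (q_E) = 0.
Echo's first-order condition: 163 - 2q_E - (q_N) = 0.
So q_N = (260 - q_E)/2 and q_E = (163 - q_N)/2.
Substituting one into the other gives q_N = 119 and q_E = 22.

22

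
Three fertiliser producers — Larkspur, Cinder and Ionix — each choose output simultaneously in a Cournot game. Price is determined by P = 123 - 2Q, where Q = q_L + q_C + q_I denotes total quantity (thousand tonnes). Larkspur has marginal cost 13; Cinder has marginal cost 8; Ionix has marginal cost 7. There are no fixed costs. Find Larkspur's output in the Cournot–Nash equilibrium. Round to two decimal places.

Larkspur's profit: π_L = (123 - 2Q)q_L - (13q_L). Setting ∂π_L/∂q_L = 0: 110 - 4q_L - 2(q_C + q_I) = 0.
Cinder's first-order condition: 115 - 4q_C - 2(q_L + q_I) = 0.
Ionix's first-order condition: 116 - 4q_I - 2(q_L + q_C) = 0.
Adding the 3 conditions: 341 − 4Q − 4Q = 0, i.e. Q = 341/8.
Back-substituting: q_L = (110 − 341/4)/2 = 99/8, q_C = (115 − 341/4)/2 = 119/8, q_I = (116 − 341/4)/2 = 123/8.

12.38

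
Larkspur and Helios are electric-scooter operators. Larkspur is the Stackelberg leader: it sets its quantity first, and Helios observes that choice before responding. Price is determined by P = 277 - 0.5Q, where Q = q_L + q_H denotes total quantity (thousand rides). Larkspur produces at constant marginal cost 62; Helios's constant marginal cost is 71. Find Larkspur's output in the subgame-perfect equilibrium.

Solve by backward induction. Given q_L, the follower Helios maximises π_H = (277 - (1/2)q_L - (1/2)q_H)q_H - 71q_H.
Setting the follower's marginal profit to zero, 206 - (1/2)q_L - q_H = 0, i.e. q_H = (206 - (1/2)q_L).
The leader anticipates this reaction. Substituting into P = 277 - 0.5Q gives P = 174 - (1/4)q_L, so π_L = (174 - (1/4)q_L)q_L - 62q_L.
Leader FOC: 112 - (1/2)q_L = 0, so q_L = 224.
Then q_H = (206 - (1/2)·224) = 94.

224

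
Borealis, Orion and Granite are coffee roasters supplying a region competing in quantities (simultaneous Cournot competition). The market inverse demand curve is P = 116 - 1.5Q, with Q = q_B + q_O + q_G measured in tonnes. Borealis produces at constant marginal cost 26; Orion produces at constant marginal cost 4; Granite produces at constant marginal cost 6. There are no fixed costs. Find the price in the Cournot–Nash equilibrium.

38

Borealis's profit: π_B = (116 - 1.5Q)q_B - (26q_B). Setting ∂π_B/∂q_B = 0: 90 - 3q_B - (3/2)(q_O + q_G) = 0.
Orion's profit: π_O = (116 - 1.5Q)q_O - (4q_O). Setting ∂π_O/∂q_O = 0: 112 - 3q_O - (3/2)(q_B + q_G) = 0.
Granite's profit: π_G = (116 - 1.5Q)q_G - (6q_G). Setting ∂π_G/∂q_G = 0: 110 - 3q_G - (3/2)(q_B + q_O) = 0.
Summing all 3 equations gives 312 − 6Q = 0, hence Q = 52.
Back-substituting: q_B = (90 − 78)/(3/2) = 8, q_O = (112 − 78)/(3/2) = 68/3, q_G = (110 − 78)/(3/2) = 64/3.
Total output Q = 52, so price P = 116 - (3/2)·52 = 38.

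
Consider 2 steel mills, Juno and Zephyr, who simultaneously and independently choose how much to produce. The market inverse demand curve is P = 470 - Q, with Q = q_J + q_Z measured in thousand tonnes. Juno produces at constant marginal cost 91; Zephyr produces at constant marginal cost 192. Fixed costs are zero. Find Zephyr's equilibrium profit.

3481

Juno's profit: π_J = (470 - Q)q_J - (91q_J). Setting ∂π_J/∂q_J = 0: 379 - 2q_J - (q_Z) = 0.
Zephyr's first-order condition: 278 - 2q_Z - (q_J) = 0.
Best responses: q_J = (379 - q_Z)/2, q_Z = (278 - q_J)/2.
Solving the pair: q_J = 160, q_Z = 59.
Price P = 470 - 219 = 251.
Zephyr's profit: (251 - 192)·59 = 3481.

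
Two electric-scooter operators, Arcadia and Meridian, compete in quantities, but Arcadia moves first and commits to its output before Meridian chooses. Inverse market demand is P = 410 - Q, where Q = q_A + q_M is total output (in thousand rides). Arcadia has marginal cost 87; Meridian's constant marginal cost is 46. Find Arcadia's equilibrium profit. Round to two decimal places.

The follower Meridian best-responds to any q_A: π_M = (410 - Q)q_M - 46q_M.
Setting the follower's marginal profit to zero, 364 - q_A - 2q_M = 0, i.e. q_M = (364 - q_A)/2.
Arcadia substitutes q_M(q_A) into its own profit: π_A = q_A(410 - q_A - (364 - q_A)/2) - 87q_A = (228 - (1/2)q_A)q_A - 87q_A.
Maximising: ∂π_A/∂q_A = 141 - q_A = 0, giving q_A = 141.
Then q_M = (364 - 141)/2 = 223/2.
Price P = 410 - 505/2 = 315/2.
Arcadia's profit: (315/2 - 87)·141 = 9940.5000.

9940.50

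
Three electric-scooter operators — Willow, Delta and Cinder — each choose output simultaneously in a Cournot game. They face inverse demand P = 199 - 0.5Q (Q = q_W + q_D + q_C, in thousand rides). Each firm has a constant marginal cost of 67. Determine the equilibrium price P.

100

Each firm earns π_i = (199 - 0.5Q)q_i - 67q_i.
Setting ∂π_i/∂q_i = 0 with rivals' quantities fixed: 132 - q_i - (1/2)·Σ_{j≠i} q_j = 0.
By symmetry each firm produces the same amount; substituting Σ_{j≠i} q_j = 2q_i yields q_i = 132/2 = 66.
Total output Q = 198, so price P = 199 - (1/2)·198 = 100.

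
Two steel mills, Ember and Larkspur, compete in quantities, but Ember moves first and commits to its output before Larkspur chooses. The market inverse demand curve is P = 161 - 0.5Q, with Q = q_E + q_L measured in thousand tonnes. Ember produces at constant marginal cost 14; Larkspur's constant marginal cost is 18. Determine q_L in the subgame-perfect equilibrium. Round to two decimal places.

67.50

Solve by backward induction. Given q_E, the follower Larkspur maximises π_L = (161 - (1/2)q_E - (1/2)q_L)q_L - 18q_L.
Follower FOC: 143 - (1/2)q_E - q_L = 0, so q_L(q_E) = (143 - (1/2)q_E).
Ember substitutes q_L(q_E) into its own profit: π_E = q_E(161 - (1/2)q_E - (143 - (1/2)q_E)/2) - 14q_E = (179/2 - (1/4)q_E)q_E - 14q_E.
Maximising: ∂π_E/∂q_E = 151/2 - (1/2)q_E = 0, giving q_E = 151.
Then q_L = (143 - (1/2)·151) = 135/2.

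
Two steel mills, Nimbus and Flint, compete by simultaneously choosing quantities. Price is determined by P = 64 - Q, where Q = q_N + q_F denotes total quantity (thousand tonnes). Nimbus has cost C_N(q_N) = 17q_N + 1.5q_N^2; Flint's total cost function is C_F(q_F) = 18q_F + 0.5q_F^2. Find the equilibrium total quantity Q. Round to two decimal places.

Nimbus's profit: π_N = (64 - Q)q_N - (17q_N + (3/2)q_N²). Setting ∂π_N/∂q_N = 0: 47 - 5q_N - (q_F) = 0.
Flint's first-order condition: 46 - 3q_F - (q_N) = 0.
Rearranging gives the reaction functions q_N = (47 - q_F)/5 and q_F = (46 - q_N)/3.
Solving the pair: q_N = 95/14, q_F = 183/14.
Total output Q = 95/14 + 183/14 = 139/7.

19.86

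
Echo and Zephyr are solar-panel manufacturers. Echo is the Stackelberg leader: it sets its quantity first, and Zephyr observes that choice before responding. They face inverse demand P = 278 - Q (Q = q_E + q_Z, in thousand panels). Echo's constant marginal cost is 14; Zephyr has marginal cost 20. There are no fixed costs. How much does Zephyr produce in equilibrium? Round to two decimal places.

61.50

Solve by backward induction. Given q_E, the follower Zephyr maximises π_Z = (278 - q_E - q_Z)q_Z - 20q_Z.
Setting the follower's marginal profit to zero, 258 - q_E - 2q_Z = 0, i.e. q_Z = (258 - q_E)/2.
The leader anticipates this reaction. Substituting into P = 278 - Q gives P = 149 - (1/2)q_E, so π_E = (149 - (1/2)q_E)q_E - 14q_E.
Maximising: ∂π_E/∂q_E = 135 - q_E = 0, giving q_E = 135.
Then q_Z = (258 - 135)/2 = 123/2.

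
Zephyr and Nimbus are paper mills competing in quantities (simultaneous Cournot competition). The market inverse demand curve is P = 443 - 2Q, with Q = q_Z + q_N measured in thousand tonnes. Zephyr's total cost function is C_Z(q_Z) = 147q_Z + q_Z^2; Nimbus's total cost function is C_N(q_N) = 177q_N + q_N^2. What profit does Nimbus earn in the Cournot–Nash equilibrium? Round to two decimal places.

2953.17

Zephyr's profit: π_Z = (443 - 2Q)q_Z - (147q_Z + q_Z²). Setting ∂π_Z/∂q_Z = 0: 296 - 6q_Z - 2(q_N) = 0.
Nimbus's profit: π_N = (443 - 2Q)q_N - (177q_N + q_N²). Setting ∂π_N/∂q_N = 0: 266 - 6q_N - 2(q_Z) = 0.
Rearranging gives the reaction functions q_Z = (296 - 2q_N)/6 and q_N = (266 - 2q_Z)/6.
Substituting one into the other gives q_Z = 311/8 and q_N = 251/8.
Price P = 443 - 2·(281/4) = 605/2.
Nimbus's profit: (605/2)·(251/8) - 177·(251/8) - (251/8)² = 2953.1719.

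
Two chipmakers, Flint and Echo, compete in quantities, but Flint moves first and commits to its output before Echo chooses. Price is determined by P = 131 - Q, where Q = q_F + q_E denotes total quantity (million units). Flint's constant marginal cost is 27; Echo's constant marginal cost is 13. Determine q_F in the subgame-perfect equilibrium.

45

Solve by backward induction. Given q_F, the follower Echo maximises π_E = (131 - q_F - q_E)q_E - 13q_E.
Setting the follower's marginal profit to zero, 118 - q_F - 2q_E = 0, i.e. q_E = (118 - q_F)/2.
The leader anticipates this reaction. Substituting into P = 131 - Q gives P = 72 - (1/2)q_F, so π_F = (72 - (1/2)q_F)q_F - 27q_F.
Leader FOC: 45 - q_F = 0, so q_F = 45.
Then q_E = (118 - 45)/2 = 73/2.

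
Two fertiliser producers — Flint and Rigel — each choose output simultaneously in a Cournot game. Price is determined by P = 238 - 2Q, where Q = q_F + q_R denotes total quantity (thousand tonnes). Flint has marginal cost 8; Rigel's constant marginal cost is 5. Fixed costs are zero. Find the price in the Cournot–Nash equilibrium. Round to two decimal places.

83.67

Flint's profit: π_F = (238 - 2Q)q_F - (8q_F). Setting ∂π_F/∂q_F = 0: 230 - 4q_F - 2(q_R) = 0.
Rigel's first-order condition: 233 - 4q_R - 2(q_F) = 0.
Rearranging gives the reaction functions q_F = (230 - 2q_R)/4 and q_R = (233 - 2q_F)/4.
Substituting one into the other gives q_F = 227/6 and q_R = 118/3.
Total output Q = 463/6, so price P = 238 - 2·(463/6) = 251/3.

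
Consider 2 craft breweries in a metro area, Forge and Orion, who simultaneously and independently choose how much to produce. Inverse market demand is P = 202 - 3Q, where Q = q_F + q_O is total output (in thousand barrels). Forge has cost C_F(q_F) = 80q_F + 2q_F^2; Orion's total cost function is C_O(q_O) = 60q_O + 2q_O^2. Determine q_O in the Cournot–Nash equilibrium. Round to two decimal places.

11.58

Forge's profit: π_F = (202 - 3Q)q_F - (80q_F + 2q_F²). Setting ∂π_F/∂q_F = 0: 122 - 10q_F - 3(q_O) = 0.
Orion's profit: π_O = (202 - 3Q)q_O - (60q_O + 2q_O²). Setting ∂π_O/∂q_O = 0: 142 - 10q_O - 3(q_F) = 0.
So q_F = (122 - 3q_O)/10 and q_O = (142 - 3q_F)/10.
Solving the pair: q_F = 794/91, q_O = 1054/91.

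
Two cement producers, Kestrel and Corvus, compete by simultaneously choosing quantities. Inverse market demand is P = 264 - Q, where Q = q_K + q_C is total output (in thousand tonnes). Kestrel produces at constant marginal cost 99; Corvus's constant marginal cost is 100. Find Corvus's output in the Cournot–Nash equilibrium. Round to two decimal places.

54.33

Kestrel's profit: π_K = (264 - Q)q_K - (99q_K). Setting ∂π_K/∂q_K = 0: 165 - 2q_K - (q_C) = 0.
Corvus's first-order condition: 164 - 2q_C - (q_K) = 0.
Best responses: q_K = (165 - q_C)/2, q_C = (164 - q_K)/2.
Solving the pair: q_K = 166/3, q_C = 163/3.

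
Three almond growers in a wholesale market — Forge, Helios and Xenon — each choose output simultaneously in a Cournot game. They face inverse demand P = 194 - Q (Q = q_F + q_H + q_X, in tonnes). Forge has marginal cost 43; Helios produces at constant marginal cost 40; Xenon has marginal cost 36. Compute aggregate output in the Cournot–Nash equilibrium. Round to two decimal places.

115.75

Forge's profit: π_F = (194 - Q)q_F - (43q_F). Setting ∂π_F/∂q_F = 0: 151 - 2q_F - (q_H + q_X) = 0.
Helios's profit: π_H = (194 - Q)q_H - (40q_H). Setting ∂π_H/∂q_H = 0: 154 - 2q_H - (q_F + q_X) = 0.
Xenon's profit: π_X = (194 - Q)q_X - (36q_X). Setting ∂π_X/∂q_X = 0: 158 - 2q_X - (q_F + q_H) = 0.
Summing all 3 equations gives 463 − 4Q = 0, hence Q = 463/4.
Back-substituting: q_F = (151 − 463/4) = 141/4, q_H = (154 − 463/4) = 153/4, q_X = (158 − 463/4) = 169/4.
Total output Q = 141/4 + 153/4 + 169/4 = 463/4.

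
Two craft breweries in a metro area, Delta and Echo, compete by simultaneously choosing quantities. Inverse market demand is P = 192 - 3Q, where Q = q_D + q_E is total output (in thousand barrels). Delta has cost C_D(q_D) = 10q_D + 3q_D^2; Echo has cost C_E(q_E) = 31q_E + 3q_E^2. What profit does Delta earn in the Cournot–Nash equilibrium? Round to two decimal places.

952.56

Delta's profit: π_D = (192 - 3Q)q_D - (10q_D + 3q_D²). Setting ∂π_D/∂q_D = 0: 182 - 12q_D - 3(q_E) = 0.
Echo's first-order condition: 161 - 12q_E - 3(q_D) = 0.
Rearranging gives the reaction functions q_D = (182 - 3q_E)/12 and q_E = (161 - 3q_D)/12.
Substituting one into the other gives q_D = 63/5 and q_E = 154/15.
Price P = 192 - 3·(343/15) = 617/5.
Delta's profit: (617/5)·(63/5) - 10·(63/5) - 3(63/5)² = 952.5600.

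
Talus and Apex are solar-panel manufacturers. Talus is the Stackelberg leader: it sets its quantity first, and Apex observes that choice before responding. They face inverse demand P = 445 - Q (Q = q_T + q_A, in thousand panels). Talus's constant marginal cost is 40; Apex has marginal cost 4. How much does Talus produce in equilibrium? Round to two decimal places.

184.50

The follower Apex best-responds to any q_T: π_A = (445 - Q)q_A - 4q_A.
Follower FOC: 441 - q_T - 2q_A = 0, so q_A(q_T) = (441 - q_T)/2.
Talus substitutes q_A(q_T) into its own profit: π_T = q_T(445 - q_T - (441 - q_T)/2) - 40q_T = (449/2 - (1/2)q_T)q_T - 40q_T.
Leader FOC: 369/2 - q_T = 0, so q_T = 369/2.
Then q_A = (441 - 369/2)/2 = 513/4.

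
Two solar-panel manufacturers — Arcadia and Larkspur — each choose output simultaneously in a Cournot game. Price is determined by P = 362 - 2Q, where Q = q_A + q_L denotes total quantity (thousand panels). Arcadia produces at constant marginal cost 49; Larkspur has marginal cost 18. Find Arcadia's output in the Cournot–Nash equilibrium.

Arcadia's profit: π_A = (362 - 2Q)q_A - (49q_A). Setting ∂π_A/∂q_A = 0: 313 - 4q_A - 2(q_L) = 0.
Larkspur's profit: π_L = (362 - 2Q)q_L - (18q_L). Setting ∂π_L/∂q_L = 0: 344 - 4q_L - 2(q_A) = 0.
So q_A = (313 - 2q_L)/4 and q_L = (344 - 2q_A)/4.
Solving the pair: q_A = 47, q_L = 125/2.

47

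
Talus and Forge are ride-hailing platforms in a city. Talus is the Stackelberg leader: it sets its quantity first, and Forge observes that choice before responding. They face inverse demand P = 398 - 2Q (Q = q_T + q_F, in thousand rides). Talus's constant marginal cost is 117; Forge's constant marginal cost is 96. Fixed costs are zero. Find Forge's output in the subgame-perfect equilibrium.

Solve by backward induction. Given q_T, the follower Forge maximises π_F = (398 - 2q_T - 2q_F)q_F - 96q_F.
Setting the follower's marginal profit to zero, 302 - 2q_T - 4q_F = 0, i.e. q_F = (302 - 2q_T)/4.
Talus substitutes q_F(q_T) into its own profit: π_T = q_T(398 - 2q_T - (302 - 2q_T)/2) - 117q_T = (247 - q_T)q_T - 117q_T.
Leader FOC: 130 - 2q_T = 0, so q_T = 65.
Then q_F = (302 - 2·65)/4 = 43.

43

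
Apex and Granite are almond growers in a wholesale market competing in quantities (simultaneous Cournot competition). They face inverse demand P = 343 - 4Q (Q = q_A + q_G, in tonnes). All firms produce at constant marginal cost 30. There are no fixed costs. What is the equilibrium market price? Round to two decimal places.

134.33

Each firm earns π_i = (343 - 4Q)q_i - 30q_i.
Setting ∂π_i/∂q_i = 0 with rivals' quantities fixed: 313 - 8q_i - 4q_j = 0.
By symmetry each firm produces the same amount; substituting q_j = q_i yields q_i = 313/12.
Total output Q = 313/6, so price P = 343 - 4·(313/6) = 403/3.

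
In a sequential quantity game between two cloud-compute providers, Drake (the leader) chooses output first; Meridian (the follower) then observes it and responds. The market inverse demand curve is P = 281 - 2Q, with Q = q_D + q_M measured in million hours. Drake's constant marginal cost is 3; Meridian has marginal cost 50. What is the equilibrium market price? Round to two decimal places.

84.25

The follower Meridian best-responds to any q_D: π_M = (281 - 2Q)q_M - 50q_M.
∂π_M/∂q_M = 231 - 2q_D - 4q_M = 0 gives the reaction function q_M = (231 - 2q_D)/4.
The leader anticipates this reaction. Substituting into P = 281 - 2Q gives P = 331/2 - q_D, so π_D = (331/2 - q_D)q_D - 3q_D.
Maximising: ∂π_D/∂q_D = 325/2 - 2q_D = 0, giving q_D = 325/4.
Then q_M = (231 - 2·(325/4))/4 = 137/8.
Total output Q = 787/8, so price P = 281 - 2·(787/8) = 337/4.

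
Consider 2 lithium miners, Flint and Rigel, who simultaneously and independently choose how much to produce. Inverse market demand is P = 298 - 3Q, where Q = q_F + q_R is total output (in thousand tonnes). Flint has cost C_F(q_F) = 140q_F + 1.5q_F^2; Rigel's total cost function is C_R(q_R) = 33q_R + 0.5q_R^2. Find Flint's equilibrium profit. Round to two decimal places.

149.26

Flint's profit: π_F = (298 - 3Q)q_F - (140q_F + (3/2)q_F²). Setting ∂π_F/∂q_F = 0: 158 - 9q_F - 3(q_R) = 0.
Rigel's first-order condition: 265 - 7q_R - 3(q_F) = 0.
Rearranging gives the reaction functions q_F = (158 - 3q_R)/9 and q_R = (265 - 3q_F)/7.
Solving the pair: q_F = 311/54, q_R = 637/18.
Price P = 298 - 3·(1111/27) = 1571/9.
Flint's profit: (1571/9)·(311/54) - 140·(311/54) - (3/2)(311/54)² = 149.2608.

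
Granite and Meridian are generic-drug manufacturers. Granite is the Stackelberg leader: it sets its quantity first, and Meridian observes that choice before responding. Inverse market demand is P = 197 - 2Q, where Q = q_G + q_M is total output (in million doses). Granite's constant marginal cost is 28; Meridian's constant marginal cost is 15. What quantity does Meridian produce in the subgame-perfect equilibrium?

Solve by backward induction. Given q_G, the follower Meridian maximises π_M = (197 - 2q_G - 2q_M)q_M - 15q_M.
∂π_M/∂q_M = 182 - 2q_G - 4q_M = 0 gives the reaction function q_M = (182 - 2q_G)/4.
The leader anticipates this reaction. Substituting into P = 197 - 2Q gives P = 106 - q_G, so π_G = (106 - q_G)q_G - 28q_G.
Maximising: ∂π_G/∂q_G = 78 - 2q_G = 0, giving q_G = 39.
Then q_M = (182 - 2·39)/4 = 26.

26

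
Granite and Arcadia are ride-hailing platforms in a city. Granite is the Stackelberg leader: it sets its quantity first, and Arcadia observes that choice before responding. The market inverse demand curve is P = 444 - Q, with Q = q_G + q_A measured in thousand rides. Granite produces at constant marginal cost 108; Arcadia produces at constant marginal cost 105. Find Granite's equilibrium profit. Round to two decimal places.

13861.13

The follower Arcadia best-responds to any q_G: π_A = (444 - Q)q_A - 105q_A.
Setting the follower's marginal profit to zero, 339 - q_G - 2q_A = 0, i.e. q_A = (339 - q_G)/2.
The leader anticipates this reaction. Substituting into P = 444 - Q gives P = 549/2 - (1/2)q_G, so π_G = (549/2 - (1/2)q_G)q_G - 108q_G.
Leader FOC: 333/2 - q_G = 0, so q_G = 333/2.
Then q_A = (339 - 333/2)/2 = 345/4.
Price P = 444 - 1011/4 = 765/4.
Granite's profit: (765/4 - 108)·(333/2) = 13861.1250.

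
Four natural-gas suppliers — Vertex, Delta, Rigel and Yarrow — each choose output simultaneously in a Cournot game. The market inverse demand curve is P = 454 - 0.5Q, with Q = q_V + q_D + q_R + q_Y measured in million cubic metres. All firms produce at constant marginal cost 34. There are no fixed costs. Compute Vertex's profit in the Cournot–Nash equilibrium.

14112

A representative firm's profit is π_i = q_i(454 - 0.5Q) - 34q_i.
Setting ∂π_i/∂q_i = 0 with rivals' quantities fixed: 420 - q_i - (1/2)·Σ_{j≠i} q_j = 0.
By symmetry each firm produces the same amount; substituting Σ_{j≠i} q_j = 3q_i yields q_i = 420/(5/2) = 168.
Price P = 454 - (1/2)·672 = 118.
Vertex's profit: (118 - 34)·168 = 14112.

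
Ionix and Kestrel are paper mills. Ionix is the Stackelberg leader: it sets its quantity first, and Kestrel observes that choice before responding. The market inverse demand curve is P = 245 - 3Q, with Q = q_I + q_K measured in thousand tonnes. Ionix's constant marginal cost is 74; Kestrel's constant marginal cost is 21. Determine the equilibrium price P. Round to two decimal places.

103.50

Solve by backward induction. Given q_I, the follower Kestrel maximises π_K = (245 - 3q_I - 3q_K)q_K - 21q_K.
Follower FOC: 224 - 3q_I - 6q_K = 0, so q_K(q_I) = (224 - 3q_I)/6.
Ionix substitutes q_K(q_I) into its own profit: π_I = q_I(245 - 3q_I - (224 - 3q_I)/2) - 74q_I = (133 - (3/2)q_I)q_I - 74q_I.
Leader FOC: 59 - 3q_I = 0, so q_I = 59/3.
Then q_K = (224 - 3·(59/3))/6 = 55/2.
Total output Q = 283/6, so price P = 245 - 3·(283/6) = 207/2.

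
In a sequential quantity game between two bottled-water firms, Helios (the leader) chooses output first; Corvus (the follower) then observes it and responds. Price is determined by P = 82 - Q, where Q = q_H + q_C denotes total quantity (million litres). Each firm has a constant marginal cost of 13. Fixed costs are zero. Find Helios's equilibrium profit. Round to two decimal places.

595.13

Solve by backward induction. Given q_H, the follower Corvus maximises π_C = (82 - q_H - q_C)q_C - 13q_C.
Setting the follower's marginal profit to zero, 69 - q_H - 2q_C = 0, i.e. q_C = (69 - q_H)/2.
The leader anticipates this reaction. Substituting into P = 82 - Q gives P = 95/2 - (1/2)q_H, so π_H = (95/2 - (1/2)q_H)q_H - 13q_H.
Maximising: ∂π_H/∂q_H = 69/2 - q_H = 0, giving q_H = 69/2.
Then q_C = (69 - 69/2)/2 = 69/4.
Price P = 82 - 207/4 = 121/4.
Helios's profit: (121/4 - 13)·(69/2) = 595.1250.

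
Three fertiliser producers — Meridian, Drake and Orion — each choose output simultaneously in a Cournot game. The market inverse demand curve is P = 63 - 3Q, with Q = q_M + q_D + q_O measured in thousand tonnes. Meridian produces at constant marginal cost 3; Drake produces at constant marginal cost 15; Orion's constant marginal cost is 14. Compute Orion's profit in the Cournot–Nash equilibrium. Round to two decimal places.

Meridian's profit: π_M = (63 - 3Q)q_M - (3q_M). Setting ∂π_M/∂q_M = 0: 60 - 6q_M - 3(q_D + q_O) = 0.
Drake's first-order condition: 48 - 6q_D - 3(q_M + q_O) = 0.
Orion's profit: π_O = (63 - 3Q)q_O - (14q_O). Setting ∂π_O/∂q_O = 0: 49 - 6q_O - 3(q_M + q_D) = 0.
Summing all 3 equations gives 157 − 12Q = 0, hence Q = 157/12.
Back-substituting: q_M = (60 − 157/4)/3 = 83/12, q_D = (48 − 157/4)/3 = 35/12, q_O = (49 − 157/4)/3 = 13/4.
Price P = 63 - 3·(157/12) = 95/4.
Orion's profit: (95/4 - 14)·(13/4) = 507/16.

31.69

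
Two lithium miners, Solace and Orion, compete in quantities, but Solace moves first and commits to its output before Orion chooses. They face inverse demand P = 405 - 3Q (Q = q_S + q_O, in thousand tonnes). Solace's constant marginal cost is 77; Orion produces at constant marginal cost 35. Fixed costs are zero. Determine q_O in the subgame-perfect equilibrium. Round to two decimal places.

37.83

Solve by backward induction. Given q_S, the follower Orion maximises π_O = (405 - 3q_S - 3q_O)q_O - 35q_O.
Follower FOC: 370 - 3q_S - 6q_O = 0, so q_O(q_S) = (370 - 3q_S)/6.
The leader anticipates this reaction. Substituting into P = 405 - 3Q gives P = 220 - (3/2)q_S, so π_S = (220 - (3/2)q_S)q_S - 77q_S.
Leader FOC: 143 - 3q_S = 0, so q_S = 143/3.
Then q_O = (370 - 3·(143/3))/6 = 227/6.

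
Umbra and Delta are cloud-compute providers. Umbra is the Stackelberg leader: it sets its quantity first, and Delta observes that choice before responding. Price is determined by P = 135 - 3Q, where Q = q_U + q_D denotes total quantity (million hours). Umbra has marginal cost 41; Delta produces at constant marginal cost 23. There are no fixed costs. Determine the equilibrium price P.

Solve by backward induction. Given q_U, the follower Delta maximises π_D = (135 - 3q_U - 3q_D)q_D - 23q_D.
∂π_D/∂q_D = 112 - 3q_U - 6q_D = 0 gives the reaction function q_D = (112 - 3q_U)/6.
Umbra substitutes q_D(q_U) into its own profit: π_U = q_U(135 - 3q_U - (112 - 3q_U)/2) - 41q_U = (79 - (3/2)q_U)q_U - 41q_U.
The leader's first-order condition 38 - 3q_U = 0 yields q_U = 38/3.
Then q_D = (112 - 3·(38/3))/6 = 37/3.
Total output Q = 25, so price P = 135 - 3·25 = 60.

60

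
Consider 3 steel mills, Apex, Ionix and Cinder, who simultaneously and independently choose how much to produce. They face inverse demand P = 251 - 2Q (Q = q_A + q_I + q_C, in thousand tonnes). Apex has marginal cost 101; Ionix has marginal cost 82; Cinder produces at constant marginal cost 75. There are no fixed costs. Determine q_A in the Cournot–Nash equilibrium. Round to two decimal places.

13.13

Apex's profit: π_A = (251 - 2Q)q_A - (101q_A). Setting ∂π_A/∂q_A = 0: 150 - 4q_A - 2(q_I + q_C) = 0.
Ionix's profit: π_I = (251 - 2Q)q_I - (82q_I). Setting ∂π_I/∂q_I = 0: 169 - 4q_I - 2(q_A + q_C) = 0.
Cinder's first-order condition: 176 - 4q_C - 2(q_A + q_I) = 0.
Adding the 3 first-order conditions: 495 − 8Q = 0, so Q = 495/8.
Back-substituting: q_A = (150 − 495/4)/2 = 105/8, q_I = (169 − 495/4)/2 = 181/8, q_C = (176 − 495/4)/2 = 209/8.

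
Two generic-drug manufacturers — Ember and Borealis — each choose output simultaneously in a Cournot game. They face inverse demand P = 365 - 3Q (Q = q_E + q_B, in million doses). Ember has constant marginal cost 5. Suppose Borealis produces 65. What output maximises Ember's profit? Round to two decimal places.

With the rival's output fixed at 65, Ember's profit is π_E = (365 - 3·65 - 3q_E)q_E - (5q_E) = (170 - 3q_E)q_E - (5q_E).
∂π_E/∂q_E = 165 - 6q_E = 0, so q_E = 55/2.

27.50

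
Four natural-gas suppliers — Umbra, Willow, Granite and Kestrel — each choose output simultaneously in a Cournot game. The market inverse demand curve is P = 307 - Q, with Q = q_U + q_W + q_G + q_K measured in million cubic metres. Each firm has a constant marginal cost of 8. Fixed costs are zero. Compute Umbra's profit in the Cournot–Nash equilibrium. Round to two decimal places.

3576.04

A representative firm's profit is π_i = q_i(307 - Q) - 8q_i.
Setting ∂π_i/∂q_i = 0 with rivals' quantities fixed: 299 - 2q_i - Σ_{j≠i} q_j = 0.
With identical firms every q_j equals q_i, so Σ_{j≠i} q_j = 3q_i and 299 = 5q_i, giving q_i = 299/5.
Price P = 307 - 1196/5 = 339/5.
Umbra's profit: (339/5 - 8)·(299/5) = 3576.0400.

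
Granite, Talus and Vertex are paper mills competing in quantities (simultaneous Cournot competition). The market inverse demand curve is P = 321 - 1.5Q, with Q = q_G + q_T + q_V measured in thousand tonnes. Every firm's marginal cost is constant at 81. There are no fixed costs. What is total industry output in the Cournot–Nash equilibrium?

A representative firm's profit is π_i = q_i(321 - 1.5Q) - 81q_i.
Setting ∂π_i/∂q_i = 0 with rivals' quantities fixed: 240 - 3q_i - (3/2)·Σ_{j≠i} q_j = 0.
By symmetry each firm produces the same amount; substituting Σ_{j≠i} q_j = 2q_i yields q_i = 240/6 = 40.
Total output Q = 40 + 40 + 40 = 120.

120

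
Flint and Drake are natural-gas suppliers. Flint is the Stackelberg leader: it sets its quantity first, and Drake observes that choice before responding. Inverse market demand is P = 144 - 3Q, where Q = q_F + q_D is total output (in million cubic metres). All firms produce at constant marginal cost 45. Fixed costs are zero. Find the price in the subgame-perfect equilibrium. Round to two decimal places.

69.75

Solve by backward induction. Given q_F, the follower Drake maximises π_D = (144 - 3q_F - 3q_D)q_D - 45q_D.
Follower FOC: 99 - 3q_F - 6q_D = 0, so q_D(q_F) = (99 - 3q_F)/6.
The leader anticipates this reaction. Substituting into P = 144 - 3Q gives P = 189/2 - (3/2)q_F, so π_F = (189/2 - (3/2)q_F)q_F - 45q_F.
Leader FOC: 99/2 - 3q_F = 0, so q_F = 33/2.
Then q_D = (99 - 3·(33/2))/6 = 33/4.
Total output Q = 99/4, so price P = 144 - 3·(99/4) = 279/4.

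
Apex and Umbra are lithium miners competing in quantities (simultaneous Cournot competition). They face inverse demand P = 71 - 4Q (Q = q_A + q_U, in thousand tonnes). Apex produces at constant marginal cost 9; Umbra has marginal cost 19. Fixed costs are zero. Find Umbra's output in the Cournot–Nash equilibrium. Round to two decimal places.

3.50

Apex's profit: π_A = (71 - 4Q)q_A - (9q_A). Setting ∂π_A/∂q_A = 0: 62 - 8q_A - 4(q_U) = 0.
Umbra's first-order condition: 52 - 8q_U - 4(q_A) = 0.
Best responses: q_A = (62 - 4q_U)/8, q_U = (52 - 4q_A)/8.
Solving the pair: q_A = 6, q_U = 7/2.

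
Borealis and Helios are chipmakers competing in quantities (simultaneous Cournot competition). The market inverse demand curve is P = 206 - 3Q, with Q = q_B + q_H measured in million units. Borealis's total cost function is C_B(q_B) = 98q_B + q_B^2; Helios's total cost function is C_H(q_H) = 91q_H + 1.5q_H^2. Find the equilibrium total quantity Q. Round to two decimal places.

19.41

Borealis's profit: π_B = (206 - 3Q)q_B - (98q_B + q_B²). Setting ∂π_B/∂q_B = 0: 108 - 8q_B - 3(q_H) = 0.
Helios's profit: π_H = (206 - 3Q)q_H - (91q_H + (3/2)q_H²). Setting ∂π_H/∂q_H = 0: 115 - 9q_H - 3(q_B) = 0.
Best responses: q_B = (108 - 3q_H)/8, q_H = (115 - 3q_B)/9.
Substituting one into the other gives q_B = 209/21 and q_H = 596/63.
Total output Q = 209/21 + 596/63 = 1223/63.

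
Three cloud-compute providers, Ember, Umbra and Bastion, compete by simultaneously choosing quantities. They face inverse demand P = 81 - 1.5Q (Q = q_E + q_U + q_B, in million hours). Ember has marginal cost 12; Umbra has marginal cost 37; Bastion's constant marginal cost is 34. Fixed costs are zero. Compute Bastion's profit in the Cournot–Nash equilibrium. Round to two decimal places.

Ember's profit: π_E = (81 - 1.5Q)q_E - (12q_E). Setting ∂π_E/∂q_E = 0: 69 - 3q_E - (3/2)(q_U + q_B) = 0.
Umbra's first-order condition: 44 - 3q_U - (3/2)(q_E + q_B) = 0.
Bastion's first-order condition: 47 - 3q_B - (3/2)(q_E + q_U) = 0.
Adding the 3 first-order conditions: 160 − 6Q = 0, so Q = 80/3.
Back-substituting: q_E = (69 − 40)/(3/2) = 58/3, q_U = (44 − 40)/(3/2) = 8/3, q_B = (47 − 40)/(3/2) = 14/3.
Price P = 81 - (3/2)·(80/3) = 41.
Bastion's profit: (41 - 34)·(14/3) = 98/3.

32.67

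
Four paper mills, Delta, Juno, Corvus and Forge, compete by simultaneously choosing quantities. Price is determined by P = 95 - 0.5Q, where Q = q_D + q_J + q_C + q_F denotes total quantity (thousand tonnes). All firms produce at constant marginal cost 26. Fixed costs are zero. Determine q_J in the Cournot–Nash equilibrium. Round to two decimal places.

Each firm earns π_i = (95 - 0.5Q)q_i - 26q_i.
Setting ∂π_i/∂q_i = 0 with rivals' quantities fixed: 69 - q_i - (1/2)·Σ_{j≠i} q_j = 0.
By symmetry each firm produces the same amount; substituting Σ_{j≠i} q_j = 3q_i yields q_i = 69/(5/2) = 138/5.

27.60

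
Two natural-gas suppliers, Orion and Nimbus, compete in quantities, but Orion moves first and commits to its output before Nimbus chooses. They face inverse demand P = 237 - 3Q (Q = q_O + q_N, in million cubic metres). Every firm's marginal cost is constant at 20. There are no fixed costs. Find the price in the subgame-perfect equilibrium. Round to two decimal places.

74.25

The follower Nimbus best-responds to any q_O: π_N = (237 - 3Q)q_N - 20q_N.
∂π_N/∂q_N = 217 - 3q_O - 6q_N = 0 gives the reaction function q_N = (217 - 3q_O)/6.
Orion substitutes q_N(q_O) into its own profit: π_O = q_O(237 - 3q_O - (217 - 3q_O)/2) - 20q_O = (257/2 - (3/2)q_O)q_O - 20q_O.
The leader's first-order condition 217/2 - 3q_O = 0 yields q_O = 217/6.
Then q_N = (217 - 3·(217/6))/6 = 217/12.
Total output Q = 217/4, so price P = 237 - 3·(217/4) = 297/4.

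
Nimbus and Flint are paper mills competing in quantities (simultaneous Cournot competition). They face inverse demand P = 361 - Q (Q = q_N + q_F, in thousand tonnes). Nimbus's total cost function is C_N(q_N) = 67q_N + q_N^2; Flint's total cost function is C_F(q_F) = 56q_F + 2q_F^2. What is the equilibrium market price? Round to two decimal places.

257.30

Nimbus's profit: π_N = (361 - Q)q_N - (67q_N + q_N²). Setting ∂π_N/∂q_N = 0: 294 - 4q_N - (q_F) = 0.
Flint's profit: π_F = (361 - Q)q_F - (56q_F + 2q_F²). Setting ∂π_F/∂q_F = 0: 305 - 6q_F - (q_N) = 0.
Best responses: q_N = (294 - q_F)/4, q_F = (305 - q_N)/6.
Solving the pair: q_N = 1459/23, q_F = 926/23.
Total output Q = 103.6957, so price P = 361 - 103.6957 = 257.3043.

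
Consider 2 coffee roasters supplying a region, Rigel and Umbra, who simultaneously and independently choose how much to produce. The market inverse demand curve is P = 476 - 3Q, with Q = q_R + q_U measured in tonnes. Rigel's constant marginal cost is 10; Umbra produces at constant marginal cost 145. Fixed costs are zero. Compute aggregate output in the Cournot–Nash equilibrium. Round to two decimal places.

88.56

Rigel's profit: π_R = (476 - 3Q)q_R - (10q_R). Setting ∂π_R/∂q_R = 0: 466 - 6q_R - 3(q_U) = 0.
Umbra's profit: π_U = (476 - 3Q)q_U - (145q_U). Setting ∂π_U/∂q_U = 0: 331 - 6q_U - 3(q_R) = 0.
So q_R = (466 - 3q_U)/6 and q_U = (331 - 3q_R)/6.
Solving the pair: q_R = 601/9, q_U = 196/9.
Total output Q = 601/9 + 196/9 = 797/9.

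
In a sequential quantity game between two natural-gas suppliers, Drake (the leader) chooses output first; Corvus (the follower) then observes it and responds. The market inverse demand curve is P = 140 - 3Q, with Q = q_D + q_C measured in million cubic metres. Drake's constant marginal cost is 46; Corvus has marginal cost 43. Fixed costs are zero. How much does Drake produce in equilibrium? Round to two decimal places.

15.17

The follower Corvus best-responds to any q_D: π_C = (140 - 3Q)q_C - 43q_C.
Follower FOC: 97 - 3q_D - 6q_C = 0, so q_C(q_D) = (97 - 3q_D)/6.
The leader anticipates this reaction. Substituting into P = 140 - 3Q gives P = 183/2 - (3/2)q_D, so π_D = (183/2 - (3/2)q_D)q_D - 46q_D.
Leader FOC: 91/2 - 3q_D = 0, so q_D = 91/6.
Then q_C = (97 - 3·(91/6))/6 = 103/12.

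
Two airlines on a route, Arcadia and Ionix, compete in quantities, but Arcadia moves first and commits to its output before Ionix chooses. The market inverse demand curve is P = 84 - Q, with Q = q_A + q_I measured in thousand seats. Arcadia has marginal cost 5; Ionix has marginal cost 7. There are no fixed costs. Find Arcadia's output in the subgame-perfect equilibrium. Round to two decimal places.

The follower Ionix best-responds to any q_A: π_I = (84 - Q)q_I - 7q_I.
∂π_I/∂q_I = 77 - q_A - 2q_I = 0 gives the reaction function q_I = (77 - q_A)/2.
The leader anticipates this reaction. Substituting into P = 84 - Q gives P = 91/2 - (1/2)q_A, so π_A = (91/2 - (1/2)q_A)q_A - 5q_A.
Leader FOC: 81/2 - q_A = 0, so q_A = 81/2.
Then q_I = (77 - 81/2)/2 = 73/4.

40.50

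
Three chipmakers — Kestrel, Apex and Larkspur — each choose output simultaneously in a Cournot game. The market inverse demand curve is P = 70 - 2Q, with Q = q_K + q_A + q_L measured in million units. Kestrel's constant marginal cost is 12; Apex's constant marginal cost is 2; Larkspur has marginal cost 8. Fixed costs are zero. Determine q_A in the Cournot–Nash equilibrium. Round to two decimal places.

10.50

Kestrel's profit: π_K = (70 - 2Q)q_K - (12q_K). Setting ∂π_K/∂q_K = 0: 58 - 4q_K - 2(q_A + q_L) = 0.
Apex's first-order condition: 68 - 4q_A - 2(q_K + q_L) = 0.
Larkspur's profit: π_L = (70 - 2Q)q_L - (8q_L). Setting ∂π_L/∂q_L = 0: 62 - 4q_L - 2(q_K + q_A) = 0.
Summing all 3 equations gives 188 − 8Q = 0, hence Q = 47/2.
Back-substituting: q_K = (58 − 47)/2 = 11/2, q_A = (68 − 47)/2 = 21/2, q_L = (62 − 47)/2 = 15/2.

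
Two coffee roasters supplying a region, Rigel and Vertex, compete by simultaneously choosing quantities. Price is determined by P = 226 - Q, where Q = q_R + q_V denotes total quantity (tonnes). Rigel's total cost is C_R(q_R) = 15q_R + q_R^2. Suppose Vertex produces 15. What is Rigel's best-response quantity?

With the rival's output fixed at 15, Rigel's profit is π_R = (226 - 15 - q_R)q_R - (15q_R + q_R²) = (211 - q_R)q_R - (15q_R + q_R²).
∂π_R/∂q_R = 196 - 4q_R = 0, so q_R = 49.

49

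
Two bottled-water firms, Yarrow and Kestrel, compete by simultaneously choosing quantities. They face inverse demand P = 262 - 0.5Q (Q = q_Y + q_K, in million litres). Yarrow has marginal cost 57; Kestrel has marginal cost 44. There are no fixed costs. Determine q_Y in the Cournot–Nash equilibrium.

Yarrow's profit: π_Y = (262 - 0.5Q)q_Y - (57q_Y). Setting ∂π_Y/∂q_Y = 0: 205 - q_Y - (1/2)(q_K) = 0.
Kestrel's profit: π_K = (262 - 0.5Q)q_K - (44q_K). Setting ∂π_K/∂q_K = 0: 218 - q_K - (1/2)(q_Y) = 0.
Best responses: q_Y = (205 - (1/2)q_K), q_K = (218 - (1/2)q_Y).
Solving the pair: q_Y = 128, q_K = 154.

128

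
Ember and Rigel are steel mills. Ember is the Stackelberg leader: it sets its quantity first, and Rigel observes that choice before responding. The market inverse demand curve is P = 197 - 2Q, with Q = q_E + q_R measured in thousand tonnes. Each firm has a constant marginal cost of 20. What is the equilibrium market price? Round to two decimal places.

64.25

The follower Rigel best-responds to any q_E: π_R = (197 - 2Q)q_R - 20q_R.
∂π_R/∂q_R = 177 - 2q_E - 4q_R = 0 gives the reaction function q_R = (177 - 2q_E)/4.
Ember substitutes q_R(q_E) into its own profit: π_E = q_E(197 - 2q_E - (177 - 2q_E)/2) - 20q_E = (217/2 - q_E)q_E - 20q_E.
Leader FOC: 177/2 - 2q_E = 0, so q_E = 177/4.
Then q_R = (177 - 2·(177/4))/4 = 177/8.
Total output Q = 531/8, so price P = 197 - 2·(531/8) = 257/4.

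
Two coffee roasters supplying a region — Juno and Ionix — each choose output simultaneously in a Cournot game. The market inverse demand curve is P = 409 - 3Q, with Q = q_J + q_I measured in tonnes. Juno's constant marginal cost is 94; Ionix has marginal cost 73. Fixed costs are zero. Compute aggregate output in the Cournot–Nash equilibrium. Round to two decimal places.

72.33

Juno's profit: π_J = (409 - 3Q)q_J - (94q_J). Setting ∂π_J/∂q_J = 0: 315 - 6q_J - 3(q_I) = 0.
Ionix's first-order condition: 336 - 6q_I - 3(q_J) = 0.
So q_J = (315 - 3q_I)/6 and q_I = (336 - 3q_J)/6.
Substituting one into the other gives q_J = 98/3 and q_I = 119/3.
Total output Q = 98/3 + 119/3 = 217/3.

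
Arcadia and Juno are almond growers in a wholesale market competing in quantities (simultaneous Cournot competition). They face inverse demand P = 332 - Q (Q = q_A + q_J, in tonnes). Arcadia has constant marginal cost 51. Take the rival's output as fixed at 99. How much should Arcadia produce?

91

With the rival's output fixed at 99, Arcadia's profit is π_A = (332 - 99 - q_A)q_A - (51q_A) = (233 - q_A)q_A - (51q_A).
∂π_A/∂q_A = 182 - 2q_A = 0, so q_A = 91.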